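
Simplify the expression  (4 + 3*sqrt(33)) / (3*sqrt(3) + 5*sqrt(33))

Multiply numerator and denominator by -3*sqrt(3) + 5*sqrt(33).
Denominator becomes 798; numerator becomes -27*sqrt(11) - 12*sqrt(3) + 20*sqrt(33) + 495.

(-27*sqrt(11) - 12*sqrt(3) + 20*sqrt(33) + 495)/798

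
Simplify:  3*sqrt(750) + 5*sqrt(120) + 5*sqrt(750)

50*sqrt(30)

3*sqrt(750) = 15*sqrt(30); 5*sqrt(120) = 10*sqrt(30); 5*sqrt(750) = 25*sqrt(30)
Combine: (15 + 10 + 25)·sqrt(30) = 50*sqrt(30)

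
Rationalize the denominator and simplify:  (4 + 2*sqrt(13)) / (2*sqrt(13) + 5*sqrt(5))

(-52 - 8*sqrt(13) + 20*sqrt(5) + 10*sqrt(65))/73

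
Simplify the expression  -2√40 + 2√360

8*√10

2√40 = 4*√10; 2√360 = 12*√10
Combine: (-4 + 12)·√10 = 8*√10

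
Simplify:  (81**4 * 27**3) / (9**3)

81**4 = 3**16; 27**3 = 3**9; 9**3 = 3**6
Combine exponents: 3**19

3**19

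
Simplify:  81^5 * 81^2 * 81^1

81^5 = 3^20; 81^2 = 3^8; 81^1 = 3^4
Combine exponents: 3^32

3^32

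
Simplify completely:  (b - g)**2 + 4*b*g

Expanding gives b**2 + 2*b*g + g**2, a perfect square.

(b + g)**2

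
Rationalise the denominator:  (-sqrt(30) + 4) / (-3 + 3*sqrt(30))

Multiply numerator and denominator by -3*sqrt(30) - 3.
Denominator becomes -261; numerator becomes -9*sqrt(30) + 78.

(-26 + 3*sqrt(30))/87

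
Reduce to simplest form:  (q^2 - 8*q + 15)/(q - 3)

q - 5

Factor: q^2 - 8*q + 15 = (q - 5)*(q - 3)
Cancel the common factor (q - 3).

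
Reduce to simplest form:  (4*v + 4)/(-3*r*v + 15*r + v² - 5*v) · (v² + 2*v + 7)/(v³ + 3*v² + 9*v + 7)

Factor: 4*v + 4 = 4·(v + 1);  -3*r*v + 15*r + v² - 5*v = (v - 5)·(-3*r + v);  v³ + 3*v² + 9*v + 7 = (v + 1)·(v² + 2*v + 7)
Cancel the common factors (v² + 2*v + 7), (v + 1).

-4/(3*r*v - 15*r - v² + 5*v)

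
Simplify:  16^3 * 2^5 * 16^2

2^25

16^3 = 2^12; 2^5 = 2^5; 16^2 = 2^8
Combine exponents: 2^25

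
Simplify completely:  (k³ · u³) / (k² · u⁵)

Quotient: k¹ · (u^-2)

k/u²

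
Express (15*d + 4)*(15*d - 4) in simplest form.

Product of conjugates: (P+Q)(P-Q) = P^2 - Q^2.

225*d^2 - 16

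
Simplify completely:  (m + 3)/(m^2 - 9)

Factor: m^2 - 9 = (m + 3)*(m - 3)
Cancel the common factor (m + 3).

1/(m - 3)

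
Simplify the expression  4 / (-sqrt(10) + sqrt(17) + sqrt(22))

Group as (sqrt(17) + sqrt(22)) - sqrt(10); multiply by (sqrt(17) + sqrt(22)) + sqrt(10), then rationalise the remaining surd.

(-116*sqrt(10) + 20*sqrt(22) + 60*sqrt(17) + 16*sqrt(935))/655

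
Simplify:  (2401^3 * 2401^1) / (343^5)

7^1

2401^3 = 7^12; 2401^1 = 7^4; 343^5 = 7^15
Combine exponents: 7^1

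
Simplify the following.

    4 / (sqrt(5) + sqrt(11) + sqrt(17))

(-8*sqrt(935) - 4*sqrt(17) + 44*sqrt(11) + 92*sqrt(5))/219

Group as (sqrt(5) + sqrt(17)) + sqrt(11); multiply by (sqrt(5) + sqrt(17)) - sqrt(11), then rationalise the remaining surd.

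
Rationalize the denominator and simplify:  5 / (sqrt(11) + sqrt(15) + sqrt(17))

(-10*sqrt(2805) + 45*sqrt(17) + 65*sqrt(15) + 105*sqrt(11))/579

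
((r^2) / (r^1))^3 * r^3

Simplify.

r^6

Inside the bracket: r^1
Raise to the power 3: r^3
Multiply by r^3: add exponents.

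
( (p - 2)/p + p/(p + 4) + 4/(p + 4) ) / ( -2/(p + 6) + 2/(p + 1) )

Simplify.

Numerator: (p - 2)/p + p/(p + 4) + 4/(p + 4) = (2*p - 2)/p
Denominator: -2/(p + 6) + 2/(p + 1) = 10/(p**2 + 7*p + 6)
Divide: ((2*p - 2)/p) · (p**2/10 + 7*p/10 + 3/5) = (p**3 + 6*p**2 - p - 6)/(5*p)

(p**3 + 6*p**2 - p - 6)/(5*p)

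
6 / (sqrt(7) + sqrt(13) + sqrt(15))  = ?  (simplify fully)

(-4*sqrt(1365) + 10*sqrt(15) + 18*sqrt(13) + 42*sqrt(7))/113

Group as (sqrt(13) + sqrt(15)) + sqrt(7); multiply by (sqrt(13) + sqrt(15)) - sqrt(7), then rationalise the remaining surd.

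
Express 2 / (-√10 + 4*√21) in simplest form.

(√10 + 4*√21)/163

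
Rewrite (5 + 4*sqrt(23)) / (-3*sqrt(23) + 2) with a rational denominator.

(-286 - 23*sqrt(23))/203

Multiply numerator and denominator by 2 + 3*sqrt(23).
Denominator becomes -203; numerator becomes 23*sqrt(23) + 286.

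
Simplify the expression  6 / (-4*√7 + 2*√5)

Multiply numerator and denominator by 2*√5 + 4*√7.
Denominator becomes -92; numerator becomes 12*√5 + 24*√7.

(-6*√7 - 3*√5)/23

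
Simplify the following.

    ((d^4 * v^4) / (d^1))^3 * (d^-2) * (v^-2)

d^7*v^10

Inside the bracket: d^3 * v^4
Raise to the power 3: d^9 * v^12
Multiply by (d^-2) * (v^-2): add exponents.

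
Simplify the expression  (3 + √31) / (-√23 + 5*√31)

(3*√23 + √713 + 15*√31 + 155)/752

Multiply numerator and denominator by √23 + 5*√31.
Denominator becomes 752; numerator becomes 3*√23 + √713 + 15*√31 + 155.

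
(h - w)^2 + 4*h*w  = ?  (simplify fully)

Expanding gives h^2 + 2*h*w + w^2, a perfect square.

(h + w)^2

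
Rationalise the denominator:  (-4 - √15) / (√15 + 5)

Multiply numerator and denominator by -√15 + 5.
Denominator becomes 10; numerator becomes -5 - √15.

(-5 - √15)/10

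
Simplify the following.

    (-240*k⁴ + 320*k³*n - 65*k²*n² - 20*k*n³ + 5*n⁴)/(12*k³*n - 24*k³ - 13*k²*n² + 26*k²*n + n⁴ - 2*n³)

(-20*k + 5*n)/(n - 2)

Factor: -240*k⁴ + 320*k³*n - 65*k²*n² - 20*k*n³ + 5*n⁴ = 5·(4*k + n)·(-4*k + n)·(-3*k + n)·(-k + n);  12*k³*n - 24*k³ - 13*k²*n² + 26*k²*n + n⁴ - 2*n³ = (4*k + n)·(n - 2)·(-k + n)·(-3*k + n)
Cancel the common factors (4*k + n), (-k + n), (-3*k + n).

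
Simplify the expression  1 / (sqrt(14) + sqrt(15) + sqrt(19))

(-sqrt(3990) + 5*sqrt(19) + 9*sqrt(15) + 10*sqrt(14))/370

Group as (sqrt(14) + sqrt(15)) + sqrt(19); multiply by (sqrt(14) + sqrt(15)) - sqrt(19), then rationalise the remaining surd.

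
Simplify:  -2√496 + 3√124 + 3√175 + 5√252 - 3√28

2√496 = 8*√31; 3√124 = 6*√31; 3√175 = 15*√7; 5√252 = 30*√7; 3√28 = 6*√7

-2*√31 + 39*√7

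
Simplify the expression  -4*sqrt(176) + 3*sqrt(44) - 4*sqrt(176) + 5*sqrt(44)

4*sqrt(176) = 16*sqrt(11); 3*sqrt(44) = 6*sqrt(11); 4*sqrt(176) = 16*sqrt(11); 5*sqrt(44) = 10*sqrt(11)
Combine: (-16 + 6 - 16 + 10)·sqrt(11) = -16*sqrt(11)

-16*sqrt(11)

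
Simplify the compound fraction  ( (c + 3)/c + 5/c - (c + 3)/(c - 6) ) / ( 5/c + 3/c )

(-c - 48)/(8*c - 48)

Numerator: (c + 3)/c + 5/c - (c + 3)/(c - 6) = (-c - 48)/(c² - 6*c)
Denominator: 5/c + 3/c = 8/c
Divide: ((-c - 48)/(c² - 6*c)) · (c/8) = (-c - 48)/(8*c - 48)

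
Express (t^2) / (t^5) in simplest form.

Quotient: (t^-3)

t^(-3)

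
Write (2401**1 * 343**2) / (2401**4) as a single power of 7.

2401**1 = 7**4; 343**2 = 7**6; 2401**4 = 7**16
Combine exponents: 7**(-6)

7**(-6)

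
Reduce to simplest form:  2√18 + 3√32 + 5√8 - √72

2√18 = 6*√2; 3√32 = 12*√2; 5√8 = 10*√2; √72 = 6*√2
Combine: (6 + 12 + 10 - 6)·√2 = 22*√2

22*√2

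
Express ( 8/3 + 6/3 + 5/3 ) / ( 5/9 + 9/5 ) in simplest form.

Numerator: 8/3 + 6/3 + 5/3 = 19/3
Denominator: 5/9 + 9/5 = 106/45
Divide: (19/3) · (45/106) = 285/106

285/106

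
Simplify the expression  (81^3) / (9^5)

3^2

81^3 = 3^12; 9^5 = 3^10
Combine exponents: 3^2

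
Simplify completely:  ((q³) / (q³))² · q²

q²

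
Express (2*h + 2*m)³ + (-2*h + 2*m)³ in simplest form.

Binomially expand both and collect terms in (2*m), (2*h).

16*m*(3*h² + m²)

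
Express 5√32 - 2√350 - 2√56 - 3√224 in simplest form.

-26*√14 + 20*√2

5√32 = 20*√2; 2√350 = 10*√14; 2√56 = 4*√14; 3√224 = 12*√14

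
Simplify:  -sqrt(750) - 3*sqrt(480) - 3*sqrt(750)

sqrt(750) = 5*sqrt(30); 3*sqrt(480) = 12*sqrt(30); 3*sqrt(750) = 15*sqrt(30)
Combine: (-5 - 12 - 15)·sqrt(30) = -32*sqrt(30)

-32*sqrt(30)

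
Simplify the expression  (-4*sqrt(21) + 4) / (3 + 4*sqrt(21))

Multiply numerator and denominator by -4*sqrt(21) + 3.
Denominator becomes -327; numerator becomes -28*sqrt(21) + 348.

(-348 + 28*sqrt(21))/327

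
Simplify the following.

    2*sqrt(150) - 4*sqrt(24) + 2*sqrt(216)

14*sqrt(6)

2*sqrt(150) = 10*sqrt(6); 4*sqrt(24) = 8*sqrt(6); 2*sqrt(216) = 12*sqrt(6)
Combine: (10 - 8 + 12)·sqrt(6) = 14*sqrt(6)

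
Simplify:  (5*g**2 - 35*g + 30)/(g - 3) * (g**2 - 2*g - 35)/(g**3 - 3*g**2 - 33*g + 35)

(5*g - 30)/(g - 3)

Factor: 5*g**2 - 35*g + 30 = 5*(g - 6)*(g - 1);  g**2 - 2*g - 35 = (g + 5)*(g - 7);  g**3 - 3*g**2 - 33*g + 35 = (g + 5)*(g - 1)*(g - 7)
Cancel the common factors (g - 1), (g - 7), (g + 5).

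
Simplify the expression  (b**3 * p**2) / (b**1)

Quotient: b**2 * p**2

b**2*p**2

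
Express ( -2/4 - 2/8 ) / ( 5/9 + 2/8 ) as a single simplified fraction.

-27/29

Numerator: -2/4 - 2/8 = -3/4
Denominator: 5/9 + 2/8 = 29/36
Divide: (-3/4) · (36/29) = -27/29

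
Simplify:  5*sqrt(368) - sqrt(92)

5*sqrt(368) = 20*sqrt(23); sqrt(92) = 2*sqrt(23)
Combine: (20 - 2)·sqrt(23) = 18*sqrt(23)

18*sqrt(23)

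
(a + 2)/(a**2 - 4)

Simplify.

1/(a - 2)

Factor: a**2 - 4 = (a + 2)*(a - 2)
Cancel the common factor (a + 2).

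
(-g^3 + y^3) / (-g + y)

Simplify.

g^2 + g*y + y^2

Factor as (a-b)(a^2+ab+b^2) with a=y, b=g.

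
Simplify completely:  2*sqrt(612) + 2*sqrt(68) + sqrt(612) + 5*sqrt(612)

2*sqrt(612) = 12*sqrt(17); 2*sqrt(68) = 4*sqrt(17); sqrt(612) = 6*sqrt(17); 5*sqrt(612) = 30*sqrt(17)
Combine: (12 + 4 + 6 + 30)·sqrt(17) = 52*sqrt(17)

52*sqrt(17)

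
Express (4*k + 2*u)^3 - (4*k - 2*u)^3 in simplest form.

16*u*(12*k^2 + u^2)

Binomially expand both and collect terms in (4*k), (2*u).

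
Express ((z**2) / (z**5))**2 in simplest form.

Inside the bracket: (z**-3)
Raise to the power 2: (z**-6)

z**(-6)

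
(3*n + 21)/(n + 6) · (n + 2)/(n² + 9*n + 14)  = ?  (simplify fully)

Factor: 3*n + 21 = 3·(n + 7);  n² + 9*n + 14 = (n + 2)·(n + 7)
Cancel the common factors (n + 2), (n + 7).

3/(n + 6)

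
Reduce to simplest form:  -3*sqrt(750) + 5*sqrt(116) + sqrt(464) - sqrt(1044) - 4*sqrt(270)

3*sqrt(750) = 15*sqrt(30); 5*sqrt(116) = 10*sqrt(29); sqrt(464) = 4*sqrt(29); sqrt(1044) = 6*sqrt(29); 4*sqrt(270) = 12*sqrt(30)

-27*sqrt(30) + 8*sqrt(29)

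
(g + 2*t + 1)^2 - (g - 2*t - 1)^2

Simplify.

Only the odd-power cross terms survive.

4*g*(2*t + 1)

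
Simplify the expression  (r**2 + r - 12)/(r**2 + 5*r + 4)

(r - 3)/(r + 1)

Factor: r**2 + r - 12 = (r - 3)*(r + 4);  r**2 + 5*r + 4 = (r + 4)*(r + 1)
Cancel the common factor (r + 4).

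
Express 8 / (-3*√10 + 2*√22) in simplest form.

Multiply numerator and denominator by 2*√22 + 3*√10.
Denominator becomes -2; numerator becomes 16*√22 + 24*√10.

-12*√10 - 8*√22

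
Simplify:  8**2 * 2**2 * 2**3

8**2 = 2**6; 2**2 = 2**2; 2**3 = 2**3
Combine exponents: 2**11

2**11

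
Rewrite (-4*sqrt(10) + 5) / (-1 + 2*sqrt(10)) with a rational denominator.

Multiply numerator and denominator by -2*sqrt(10) - 1.
Denominator becomes -39; numerator becomes -6*sqrt(10) + 75.

(-25 + 2*sqrt(10))/13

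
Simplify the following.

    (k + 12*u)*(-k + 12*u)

-k**2 + 144*u**2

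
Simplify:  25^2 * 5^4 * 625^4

25^2 = 5^4; 5^4 = 5^4; 625^4 = 5^16
Combine exponents: 5^24

5^24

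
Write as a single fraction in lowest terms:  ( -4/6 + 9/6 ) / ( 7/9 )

Numerator: -4/6 + 9/6 = 5/6
Denominator: 7/9 = 7/9
Divide: (5/6) · (9/7) = 15/14

15/14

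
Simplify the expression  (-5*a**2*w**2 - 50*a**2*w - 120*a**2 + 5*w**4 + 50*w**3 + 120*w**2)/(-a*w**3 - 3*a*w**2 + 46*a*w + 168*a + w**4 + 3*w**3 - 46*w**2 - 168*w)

(5*a + 5*w)/(w - 7)

Factor: -5*a**2*w**2 - 50*a**2*w - 120*a**2 + 5*w**4 + 50*w**3 + 120*w**2 = 5*(w + 4)*(w + 6)*(a + w)*(-a + w);  -a*w**3 - 3*a*w**2 + 46*a*w + 168*a + w**4 + 3*w**3 - 46*w**2 - 168*w = (w + 6)*(w - 7)*(w + 4)*(-a + w)
Cancel the common factors (w + 4), (-a + w), (w + 6).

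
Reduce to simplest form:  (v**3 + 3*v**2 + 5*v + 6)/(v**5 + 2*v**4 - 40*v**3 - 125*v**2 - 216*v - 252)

1/(v**2 - v - 42)

Factor: v**3 + 3*v**2 + 5*v + 6 = (v + 2)*(v**2 + v + 3);  v**5 + 2*v**4 - 40*v**3 - 125*v**2 - 216*v - 252 = (v**2 + v + 3)*(v - 7)*(v + 2)*(v + 6)
Cancel the common factors (v**2 + v + 3), (v + 2).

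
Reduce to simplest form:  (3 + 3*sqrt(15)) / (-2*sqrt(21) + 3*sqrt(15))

(2*sqrt(21) + 3*sqrt(15) + 6*sqrt(35) + 45)/17

Multiply numerator and denominator by 2*sqrt(21) + 3*sqrt(15).
Denominator becomes 51; numerator becomes 6*sqrt(21) + 9*sqrt(15) + 18*sqrt(35) + 135.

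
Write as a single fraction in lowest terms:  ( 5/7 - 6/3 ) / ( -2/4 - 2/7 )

Numerator: 5/7 - 6/3 = -9/7
Denominator: -2/4 - 2/7 = -11/14
Divide: (-9/7) · (-14/11) = 18/11

18/11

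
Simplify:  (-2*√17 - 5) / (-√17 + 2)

(9*√17 + 44)/13

Multiply numerator and denominator by 2 + √17.
Denominator becomes -13; numerator becomes -44 - 9*√17.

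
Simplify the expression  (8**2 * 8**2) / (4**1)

8**2 = 2**6; 8**2 = 2**6; 4**1 = 2**2
Combine exponents: 2**10

2**10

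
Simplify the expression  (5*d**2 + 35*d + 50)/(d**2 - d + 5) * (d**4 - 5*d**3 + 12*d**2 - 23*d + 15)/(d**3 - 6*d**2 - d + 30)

Factor: 5*d**2 + 35*d + 50 = 5*(d + 2)*(d + 5);  d**4 - 5*d**3 + 12*d**2 - 23*d + 15 = (d**2 - d + 5)*(d - 1)*(d - 3);  d**3 - 6*d**2 - d + 30 = (d - 5)*(d - 3)*(d + 2)
Cancel the common factors (d**2 - d + 5), (d - 3), (d + 2).

(5*d**2 + 20*d - 25)/(d - 5)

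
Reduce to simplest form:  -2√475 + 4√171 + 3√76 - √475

2√475 = 10*√19; 4√171 = 12*√19; 3√76 = 6*√19; √475 = 5*√19
Combine: (-10 + 12 + 6 - 5)·√19 = 3*√19

3*√19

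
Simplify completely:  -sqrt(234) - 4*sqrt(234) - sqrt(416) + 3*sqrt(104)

-13*sqrt(26)

sqrt(234) = 3*sqrt(26); 4*sqrt(234) = 12*sqrt(26); sqrt(416) = 4*sqrt(26); 3*sqrt(104) = 6*sqrt(26)
Combine: (-3 - 12 - 4 + 6)·sqrt(26) = -13*sqrt(26)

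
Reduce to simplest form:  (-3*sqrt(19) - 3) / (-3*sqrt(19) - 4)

Multiply numerator and denominator by -4 + 3*sqrt(19).
Denominator becomes -155; numerator becomes -159 + 3*sqrt(19).

(-3*sqrt(19) + 159)/155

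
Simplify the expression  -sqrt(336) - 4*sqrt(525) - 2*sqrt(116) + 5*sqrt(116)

sqrt(336) = 4*sqrt(21); 4*sqrt(525) = 20*sqrt(21); 2*sqrt(116) = 4*sqrt(29); 5*sqrt(116) = 10*sqrt(29)

-24*sqrt(21) + 6*sqrt(29)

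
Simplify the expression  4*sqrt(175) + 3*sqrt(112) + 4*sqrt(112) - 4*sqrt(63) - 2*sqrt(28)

4*sqrt(175) = 20*sqrt(7); 3*sqrt(112) = 12*sqrt(7); 4*sqrt(112) = 16*sqrt(7); 4*sqrt(63) = 12*sqrt(7); 2*sqrt(28) = 4*sqrt(7)
Combine: (20 + 12 + 16 - 12 - 4)·sqrt(7) = 32*sqrt(7)

32*sqrt(7)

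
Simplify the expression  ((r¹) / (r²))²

Inside the bracket: (r^-1)
Raise to the power 2: (r^-2)

r^(-2)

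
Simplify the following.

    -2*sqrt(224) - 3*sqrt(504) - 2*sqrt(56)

2*sqrt(224) = 8*sqrt(14); 3*sqrt(504) = 18*sqrt(14); 2*sqrt(56) = 4*sqrt(14)
Combine: (-8 - 18 - 4)·sqrt(14) = -30*sqrt(14)

-30*sqrt(14)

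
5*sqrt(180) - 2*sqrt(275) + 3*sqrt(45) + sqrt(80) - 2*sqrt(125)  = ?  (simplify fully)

-10*sqrt(11) + 33*sqrt(5)

5*sqrt(180) = 30*sqrt(5); 2*sqrt(275) = 10*sqrt(11); 3*sqrt(45) = 9*sqrt(5); sqrt(80) = 4*sqrt(5); 2*sqrt(125) = 10*sqrt(5)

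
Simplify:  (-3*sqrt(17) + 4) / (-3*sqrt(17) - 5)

(-27*sqrt(17) + 173)/128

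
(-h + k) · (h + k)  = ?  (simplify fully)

-h² + k²

(k+h)(k-h) = -h² + k².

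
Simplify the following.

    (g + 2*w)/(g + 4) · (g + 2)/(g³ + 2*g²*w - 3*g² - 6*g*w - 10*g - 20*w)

1/(g² - g - 20)

Factor: g³ + 2*g²*w - 3*g² - 6*g*w - 10*g - 20*w = (g - 5)·(g + 2)·(g + 2*w)
Cancel the common factors (g + 2*w), (g + 2).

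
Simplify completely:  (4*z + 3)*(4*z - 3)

16*z^2 - 9

Difference of squares with P = 4*z, Q = 3.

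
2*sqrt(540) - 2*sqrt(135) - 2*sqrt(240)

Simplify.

-2*sqrt(15)

2*sqrt(540) = 12*sqrt(15); 2*sqrt(135) = 6*sqrt(15); 2*sqrt(240) = 8*sqrt(15)
Combine: (12 - 6 - 8)·sqrt(15) = -2*sqrt(15)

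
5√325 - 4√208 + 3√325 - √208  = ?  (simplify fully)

20*√13

5√325 = 25*√13; 4√208 = 16*√13; 3√325 = 15*√13; √208 = 4*√13
Combine: (25 - 16 + 15 - 4)·√13 = 20*√13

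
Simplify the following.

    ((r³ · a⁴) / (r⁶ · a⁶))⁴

1/(a⁸*r^12)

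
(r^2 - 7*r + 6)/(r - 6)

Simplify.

r - 1

Factor: r^2 - 7*r + 6 = (r - 1)*(r - 6)
Cancel the common factor (r - 6).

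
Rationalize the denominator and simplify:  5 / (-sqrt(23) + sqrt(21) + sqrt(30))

(-70*sqrt(23) + 35*sqrt(30) + 80*sqrt(21) + 15*sqrt(1610))/868

Group as (sqrt(21) + sqrt(30)) - sqrt(23); multiply by (sqrt(21) + sqrt(30)) + sqrt(23), then rationalise the remaining surd.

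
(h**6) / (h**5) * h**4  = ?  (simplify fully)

h**5

Quotient: h**1
Multiply by h**4: add exponents.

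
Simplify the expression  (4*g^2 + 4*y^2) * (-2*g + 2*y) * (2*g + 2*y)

Pair the conjugate factors: ((2*y)+(2*g))((2*y)-(2*g)) = -4*g^2 + 4*y^2, then repeat with the next factor.

-16*g^4 + 16*y^4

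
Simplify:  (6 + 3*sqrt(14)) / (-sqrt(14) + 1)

Multiply numerator and denominator by 1 + sqrt(14).
Denominator becomes -13; numerator becomes 9*sqrt(14) + 48.

(-48 - 9*sqrt(14))/13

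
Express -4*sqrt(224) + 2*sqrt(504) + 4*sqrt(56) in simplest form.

4*sqrt(224) = 16*sqrt(14); 2*sqrt(504) = 12*sqrt(14); 4*sqrt(56) = 8*sqrt(14)
Combine: (-16 + 12 + 8)·sqrt(14) = 4*sqrt(14)

4*sqrt(14)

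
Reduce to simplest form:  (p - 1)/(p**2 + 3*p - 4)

1/(p + 4)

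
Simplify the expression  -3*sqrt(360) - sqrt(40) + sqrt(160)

-16*sqrt(10)

3*sqrt(360) = 18*sqrt(10); sqrt(40) = 2*sqrt(10); sqrt(160) = 4*sqrt(10)
Combine: (-18 - 2 + 4)·sqrt(10) = -16*sqrt(10)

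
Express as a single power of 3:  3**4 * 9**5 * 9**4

3**4 = 3**4; 9**5 = 3**10; 9**4 = 3**8
Combine exponents: 3**22

3**22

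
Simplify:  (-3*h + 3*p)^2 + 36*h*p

9*(h + p)^2

After expansion: 9*h^2 + 18*h*p + 9*p^2 — a perfect-square trinomial.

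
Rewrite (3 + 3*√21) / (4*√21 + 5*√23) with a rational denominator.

Multiply numerator and denominator by -5*√23 + 4*√21.
Denominator becomes -239; numerator becomes -15*√483 - 15*√23 + 12*√21 + 252.

(-252 - 12*√21 + 15*√23 + 15*√483)/239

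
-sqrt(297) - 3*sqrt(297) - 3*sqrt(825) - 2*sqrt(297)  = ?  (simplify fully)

-33*sqrt(33)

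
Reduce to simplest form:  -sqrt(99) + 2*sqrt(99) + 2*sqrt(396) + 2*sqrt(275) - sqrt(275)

20*sqrt(11)

sqrt(99) = 3*sqrt(11); 2*sqrt(99) = 6*sqrt(11); 2*sqrt(396) = 12*sqrt(11); 2*sqrt(275) = 10*sqrt(11); sqrt(275) = 5*sqrt(11)
Combine: (-3 + 6 + 12 + 10 - 5)·sqrt(11) = 20*sqrt(11)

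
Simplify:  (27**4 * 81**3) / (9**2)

27**4 = 3**12; 81**3 = 3**12; 9**2 = 3**4
Combine exponents: 3**20

3**20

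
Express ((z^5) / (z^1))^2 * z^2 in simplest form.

z^10

Inside the bracket: z^4
Raise to the power 2: z^8
Multiply by z^2: add exponents.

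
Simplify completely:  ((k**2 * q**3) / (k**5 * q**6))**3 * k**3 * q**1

1/(k**6*q**8)

Inside the bracket: (k**-3) * (q**-3)
Raise to the power 3: (k**-9) * (q**-9)
Multiply by k**3 * q**1: add exponents.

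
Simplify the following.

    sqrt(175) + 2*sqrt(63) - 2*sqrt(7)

sqrt(175) = 5*sqrt(7); 2*sqrt(63) = 6*sqrt(7); 2*sqrt(7) = 2*sqrt(7)
Combine: (5 + 6 - 2)·sqrt(7) = 9*sqrt(7)

9*sqrt(7)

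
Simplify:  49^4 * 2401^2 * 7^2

7^18

49^4 = 7^8; 2401^2 = 7^8; 7^2 = 7^2
Combine exponents: 7^18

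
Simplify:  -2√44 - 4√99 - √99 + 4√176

2√44 = 4*√11; 4√99 = 12*√11; √99 = 3*√11; 4√176 = 16*√11
Combine: (-4 - 12 - 3 + 16)·√11 = -3*√11

-3*√11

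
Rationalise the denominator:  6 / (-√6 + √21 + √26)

(-246*√6 + 6*√26 + 66*√21 + 72*√91)/503

Group as (√21 + √26) - √6; multiply by (√21 + √26) + √6, then rationalise the remaining surd.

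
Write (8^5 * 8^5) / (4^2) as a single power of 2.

8^5 = 2^15; 8^5 = 2^15; 4^2 = 2^4
Combine exponents: 2^26

2^26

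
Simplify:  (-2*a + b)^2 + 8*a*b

Expand the square and combine the 8*a*b term.

(2*a + b)^2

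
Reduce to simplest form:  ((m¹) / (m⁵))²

m^(-8)

Inside the bracket: (m^-4)
Raise to the power 2: (m^-8)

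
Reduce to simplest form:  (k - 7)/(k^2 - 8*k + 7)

Factor: k^2 - 8*k + 7 = (k - 7)*(k - 1)
Cancel the common factor (k - 7).

1/(k - 1)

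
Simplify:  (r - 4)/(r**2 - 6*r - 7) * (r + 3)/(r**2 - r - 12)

1/(r**2 - 6*r - 7)

Factor: r**2 - 6*r - 7 = (r + 1)*(r - 7);  r**2 - r - 12 = (r - 4)*(r + 3)
Cancel the common factors (r - 4), (r + 3).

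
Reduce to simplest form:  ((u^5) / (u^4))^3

Inside the bracket: u^1
Raise to the power 3: u^3

u^3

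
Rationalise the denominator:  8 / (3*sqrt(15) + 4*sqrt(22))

Multiply numerator and denominator by -3*sqrt(15) + 4*sqrt(22).
Denominator becomes 217; numerator becomes -24*sqrt(15) + 32*sqrt(22).

(-24*sqrt(15) + 32*sqrt(22))/217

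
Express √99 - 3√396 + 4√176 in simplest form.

√11

√99 = 3*√11; 3√396 = 18*√11; 4√176 = 16*√11
Combine: (3 - 18 + 16)·√11 = √11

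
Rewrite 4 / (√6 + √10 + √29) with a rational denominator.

Group as (√6 + √10) + √29; multiply by (√6 + √10) - √29, then rationalise the remaining surd.

(-16*√435 - 52*√29 + 100*√10 + 132*√6)/71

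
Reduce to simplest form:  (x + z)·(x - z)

x² - z²

Product of conjugates: (P+Q)(P-Q) = P^2 - Q^2.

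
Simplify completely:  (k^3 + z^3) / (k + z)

Apply the sum-of-cubes factorisation and cancel (k + z).

k^2 - k*z + z^2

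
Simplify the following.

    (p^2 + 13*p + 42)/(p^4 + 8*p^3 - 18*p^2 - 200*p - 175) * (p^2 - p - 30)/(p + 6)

(p - 6)/(p^2 - 4*p - 5)

Factor: p^2 + 13*p + 42 = (p + 7)*(p + 6);  p^4 + 8*p^3 - 18*p^2 - 200*p - 175 = (p + 1)*(p - 5)*(p + 5)*(p + 7);  p^2 - p - 30 = (p - 6)*(p + 5)
Cancel the common factors (p + 6), (p + 7), (p + 5).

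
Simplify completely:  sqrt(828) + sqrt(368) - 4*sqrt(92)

2*sqrt(23)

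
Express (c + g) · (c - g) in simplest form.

Pair the conjugate factors: (c+g)(c-g) = c² - g².

c² - g²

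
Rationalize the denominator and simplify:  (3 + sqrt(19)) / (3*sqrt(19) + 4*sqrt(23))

Multiply numerator and denominator by -4*sqrt(23) + 3*sqrt(19).
Denominator becomes -197; numerator becomes -4*sqrt(437) - 12*sqrt(23) + 9*sqrt(19) + 57.

(-57 - 9*sqrt(19) + 12*sqrt(23) + 4*sqrt(437))/197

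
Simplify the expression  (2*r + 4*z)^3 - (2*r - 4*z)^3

Binomially expand both and collect terms in (2*r), (4*z).

96*r^2*z + 128*z^3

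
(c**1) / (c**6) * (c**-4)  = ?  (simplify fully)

c**(-9)

Quotient: (c**-5)
Multiply by (c**-4): add exponents.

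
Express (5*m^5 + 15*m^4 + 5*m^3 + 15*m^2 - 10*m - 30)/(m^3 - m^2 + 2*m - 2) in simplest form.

5*m^2 + 20*m + 15

Factor: 5*m^5 + 15*m^4 + 5*m^3 + 15*m^2 - 10*m - 30 = 5*(m - 1)*(m + 1)*(m + 3)*(m^2 + 2);  m^3 - m^2 + 2*m - 2 = (m - 1)*(m^2 + 2)
Cancel the common factors (m^2 + 2), (m - 1).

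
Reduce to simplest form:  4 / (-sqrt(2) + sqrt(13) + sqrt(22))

Group as (sqrt(13) + sqrt(22)) - sqrt(2); multiply by (sqrt(13) + sqrt(22)) + sqrt(2), then rationalise the remaining surd.

(-132*sqrt(2) - 28*sqrt(22) + 44*sqrt(13) + 16*sqrt(143))/55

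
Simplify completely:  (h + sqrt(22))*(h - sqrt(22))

h**2 - 22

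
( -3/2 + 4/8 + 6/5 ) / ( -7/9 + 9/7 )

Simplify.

63/160

Numerator: -3/2 + 4/8 + 6/5 = 1/5
Denominator: -7/9 + 9/7 = 32/63
Divide: (1/5) · (63/32) = 63/160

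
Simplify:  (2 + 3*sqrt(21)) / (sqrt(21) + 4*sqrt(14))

(-63 - 2*sqrt(21) + 8*sqrt(14) + 84*sqrt(6))/203

Multiply numerator and denominator by -4*sqrt(14) + sqrt(21).
Denominator becomes -203; numerator becomes -84*sqrt(6) - 8*sqrt(14) + 2*sqrt(21) + 63.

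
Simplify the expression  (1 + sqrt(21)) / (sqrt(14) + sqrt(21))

(-7*sqrt(6) - sqrt(14) + sqrt(21) + 21)/7

Multiply numerator and denominator by -sqrt(14) + sqrt(21).
Denominator becomes 7; numerator becomes -7*sqrt(6) - sqrt(14) + sqrt(21) + 21.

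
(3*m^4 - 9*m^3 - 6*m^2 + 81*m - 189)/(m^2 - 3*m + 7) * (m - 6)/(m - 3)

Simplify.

Factor: 3*m^4 - 9*m^3 - 6*m^2 + 81*m - 189 = 3*(m + 3)*(m^2 - 3*m + 7)*(m - 3)
Cancel the common factors (m^2 - 3*m + 7), (m - 3).

3*m^2 - 9*m - 54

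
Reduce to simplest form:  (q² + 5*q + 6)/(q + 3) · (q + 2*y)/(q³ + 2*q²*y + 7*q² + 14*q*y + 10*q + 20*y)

Factor: q² + 5*q + 6 = (q + 3)·(q + 2);  q³ + 2*q²*y + 7*q² + 14*q*y + 10*q + 20*y = (q + 5)·(q + 2*y)·(q + 2)
Cancel the common factors (q + 2), (q + 2*y), (q + 3).

1/(q + 5)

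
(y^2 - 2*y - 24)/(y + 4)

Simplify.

y - 6

Factor: y^2 - 2*y - 24 = (y + 4)*(y - 6)
Cancel the common factor (y + 4).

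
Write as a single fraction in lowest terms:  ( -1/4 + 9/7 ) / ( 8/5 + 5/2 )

145/574

Numerator: -1/4 + 9/7 = 29/28
Denominator: 8/5 + 5/2 = 41/10
Divide: (29/28) · (10/41) = 145/574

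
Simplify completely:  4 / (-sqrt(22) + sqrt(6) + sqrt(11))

(20*sqrt(22) + 68*sqrt(11) + 108*sqrt(6) + 176*sqrt(3))/239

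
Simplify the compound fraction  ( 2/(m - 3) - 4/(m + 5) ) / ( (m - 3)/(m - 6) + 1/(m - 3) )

Numerator: 2/(m - 3) - 4/(m + 5) = (-2*m + 22)/(m**2 + 2*m - 15)
Denominator: (m - 3)/(m - 6) + 1/(m - 3) = (m**2 - 5*m + 3)/(m**2 - 9*m + 18)
Divide: ((-2*m + 22)/(m**2 + 2*m - 15)) · ((m**2 - 9*m + 18)/(m**2 - 5*m + 3)) = (-2*m**2 + 34*m - 132)/(m**3 - 22*m + 15)

(-2*m**2 + 34*m - 132)/(m**3 - 22*m + 15)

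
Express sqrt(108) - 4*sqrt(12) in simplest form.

-2*sqrt(3)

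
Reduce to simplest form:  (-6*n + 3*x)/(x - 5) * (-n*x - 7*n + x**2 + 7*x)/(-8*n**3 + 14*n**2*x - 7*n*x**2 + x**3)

(3*x + 21)/(-4*n*x + 20*n + x**2 - 5*x)

Factor: -6*n + 3*x = 3*(-2*n + x);  -n*x - 7*n + x**2 + 7*x = (x + 7)*(-n + x);  -8*n**3 + 14*n**2*x - 7*n*x**2 + x**3 = (-n + x)*(-4*n + x)*(-2*n + x)
Cancel the common factors (-n + x), (-2*n + x).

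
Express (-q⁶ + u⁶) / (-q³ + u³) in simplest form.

Difference of sixth powers: factor out (-q³ + u³).

q³ + u³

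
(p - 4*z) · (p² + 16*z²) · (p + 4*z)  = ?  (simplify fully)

p⁴ - 256*z⁴

(p+(4*z))(p-(4*z)) = p² - 16*z²; continue pairing.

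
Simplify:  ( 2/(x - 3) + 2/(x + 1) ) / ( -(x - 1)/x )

Numerator: 2/(x - 3) + 2/(x + 1) = (4*x - 4)/(x**2 - 2*x - 3)
Denominator: -(x - 1)/x = (-x + 1)/x
Divide: ((4*x - 4)/(x**2 - 2*x - 3)) · (x/(-x + 1)) = -4*x/(x**2 - 2*x - 3)

-4*x/(x**2 - 2*x - 3)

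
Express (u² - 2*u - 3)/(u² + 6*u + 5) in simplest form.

Factor: u² - 2*u - 3 = (u - 3)·(u + 1);  u² + 6*u + 5 = (u + 1)·(u + 5)
Cancel the common factor (u + 1).

(u - 3)/(u + 5)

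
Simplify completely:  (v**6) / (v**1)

v**5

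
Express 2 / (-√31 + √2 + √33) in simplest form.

(-2*√31 + 31*√2 + √2046)/62

Group as (√2 + √33) - √31; multiply by (√2 + √33) + √31, then rationalise the remaining surd.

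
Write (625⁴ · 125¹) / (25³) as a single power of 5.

625⁴ = 5^16; 125¹ = 5^3; 25³ = 5^6
Combine exponents: 5^13

5^13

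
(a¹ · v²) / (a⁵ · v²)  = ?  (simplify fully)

a^(-4)

Quotient: (a^-4)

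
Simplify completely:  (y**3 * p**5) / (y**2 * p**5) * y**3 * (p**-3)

Quotient: y**1
Multiply by y**3 * (p**-3): add exponents.

y**4/p**3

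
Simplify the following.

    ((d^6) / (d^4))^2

d^4

Inside the bracket: d^2
Raise to the power 2: d^4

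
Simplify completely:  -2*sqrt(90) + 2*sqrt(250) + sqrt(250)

9*sqrt(10)

2*sqrt(90) = 6*sqrt(10); 2*sqrt(250) = 10*sqrt(10); sqrt(250) = 5*sqrt(10)
Combine: (-6 + 10 + 5)·sqrt(10) = 9*sqrt(10)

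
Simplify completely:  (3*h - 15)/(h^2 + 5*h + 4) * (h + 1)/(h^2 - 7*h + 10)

3/(h^2 + 2*h - 8)

Factor: 3*h - 15 = 3*(h - 5);  h^2 + 5*h + 4 = (h + 1)*(h + 4);  h^2 - 7*h + 10 = (h - 5)*(h - 2)
Cancel the common factors (h - 5), (h + 1).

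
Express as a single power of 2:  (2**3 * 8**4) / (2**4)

2**11

2**3 = 2**3; 8**4 = 2**12; 2**4 = 2**4
Combine exponents: 2**11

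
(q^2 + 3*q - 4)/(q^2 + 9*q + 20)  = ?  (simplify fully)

(q - 1)/(q + 5)

Factor: q^2 + 3*q - 4 = (q - 1)*(q + 4);  q^2 + 9*q + 20 = (q + 4)*(q + 5)
Cancel the common factor (q + 4).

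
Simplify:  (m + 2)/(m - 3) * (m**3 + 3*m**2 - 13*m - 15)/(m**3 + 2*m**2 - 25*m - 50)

(m + 1)/(m - 5)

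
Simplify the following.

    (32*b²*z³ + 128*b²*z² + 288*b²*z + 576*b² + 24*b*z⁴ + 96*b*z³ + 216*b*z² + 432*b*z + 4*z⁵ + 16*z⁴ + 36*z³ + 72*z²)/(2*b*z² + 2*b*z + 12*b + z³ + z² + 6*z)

16*b*z + 48*b + 4*z² + 12*z

Factor: 32*b²*z³ + 128*b²*z² + 288*b²*z + 576*b² + 24*b*z⁴ + 96*b*z³ + 216*b*z² + 432*b*z + 4*z⁵ + 16*z⁴ + 36*z³ + 72*z² = 4·(z + 3)·(2*b + z)·(4*b + z)·(z² + z + 6);  2*b*z² + 2*b*z + 12*b + z³ + z² + 6*z = (z² + z + 6)·(2*b + z)
Cancel the common factors (z² + z + 6), (2*b + z).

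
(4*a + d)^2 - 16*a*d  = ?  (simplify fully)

(4*a - d)^2

After expansion: 16*a^2 - 8*a*d + d^2 — a perfect-square trinomial.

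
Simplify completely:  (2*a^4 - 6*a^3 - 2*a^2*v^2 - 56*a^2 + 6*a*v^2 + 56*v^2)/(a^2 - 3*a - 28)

Factor: 2*a^4 - 6*a^3 - 2*a^2*v^2 - 56*a^2 + 6*a*v^2 + 56*v^2 = 2*(a - v)*(a - 7)*(a + v)*(a + 4);  a^2 - 3*a - 28 = (a - 7)*(a + 4)
Cancel the common factors (a - 7), (a + 4).

2*a^2 - 2*v^2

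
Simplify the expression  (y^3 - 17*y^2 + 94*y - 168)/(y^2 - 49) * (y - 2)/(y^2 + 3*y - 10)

(y^2 - 10*y + 24)/(y^2 + 12*y + 35)

Factor: y^3 - 17*y^2 + 94*y - 168 = (y - 6)*(y - 4)*(y - 7);  y^2 - 49 = (y + 7)*(y - 7);  y^2 + 3*y - 10 = (y + 5)*(y - 2)
Cancel the common factors (y - 7), (y - 2).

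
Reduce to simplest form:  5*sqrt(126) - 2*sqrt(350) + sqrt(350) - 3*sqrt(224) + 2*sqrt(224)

5*sqrt(126) = 15*sqrt(14); 2*sqrt(350) = 10*sqrt(14); sqrt(350) = 5*sqrt(14); 3*sqrt(224) = 12*sqrt(14); 2*sqrt(224) = 8*sqrt(14)
Combine: (15 - 10 + 5 - 12 + 8)·sqrt(14) = 6*sqrt(14)

6*sqrt(14)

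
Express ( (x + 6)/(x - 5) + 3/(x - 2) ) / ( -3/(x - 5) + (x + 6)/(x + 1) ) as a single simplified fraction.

Numerator: (x + 6)/(x - 5) + 3/(x - 2) = (x² + 7*x - 27)/(x² - 7*x + 10)
Denominator: -3/(x - 5) + (x + 6)/(x + 1) = (x² - 2*x - 33)/(x² - 4*x - 5)
Divide: ((x² + 7*x - 27)/(x² - 7*x + 10)) · ((x² - 4*x - 5)/(x² - 2*x - 33)) = (x³ + 8*x² - 20*x - 27)/(x³ - 4*x² - 29*x + 66)

(x³ + 8*x² - 20*x - 27)/(x³ - 4*x² - 29*x + 66)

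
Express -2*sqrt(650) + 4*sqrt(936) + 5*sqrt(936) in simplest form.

2*sqrt(650) = 10*sqrt(26); 4*sqrt(936) = 24*sqrt(26); 5*sqrt(936) = 30*sqrt(26)
Combine: (-10 + 24 + 30)·sqrt(26) = 44*sqrt(26)

44*sqrt(26)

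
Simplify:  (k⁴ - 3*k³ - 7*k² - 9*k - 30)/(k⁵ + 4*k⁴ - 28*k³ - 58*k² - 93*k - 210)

Factor: k⁴ - 3*k³ - 7*k² - 9*k - 30 = (k - 5)·(k + 2)·(k² + 3);  k⁵ + 4*k⁴ - 28*k³ - 58*k² - 93*k - 210 = (k - 5)·(k² + 3)·(k + 2)·(k + 7)
Cancel the common factors (k² + 3), (k + 2), (k - 5).

1/(k + 7)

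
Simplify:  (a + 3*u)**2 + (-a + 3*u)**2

Binomially expand both and collect terms in (3*u), a.

2*a**2 + 18*u**2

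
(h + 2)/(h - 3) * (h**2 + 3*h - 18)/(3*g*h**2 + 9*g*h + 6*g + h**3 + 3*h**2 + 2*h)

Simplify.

Factor: h**2 + 3*h - 18 = (h + 6)*(h - 3);  3*g*h**2 + 9*g*h + 6*g + h**3 + 3*h**2 + 2*h = (h + 1)*(h + 2)*(3*g + h)
Cancel the common factors (h + 2), (h - 3).

(h + 6)/(3*g*h + 3*g + h**2 + h)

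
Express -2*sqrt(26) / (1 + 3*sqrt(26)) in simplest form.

(-156 + 2*sqrt(26))/233

Multiply numerator and denominator by -3*sqrt(26) + 1.
Denominator becomes -233; numerator becomes -2*sqrt(26) + 156.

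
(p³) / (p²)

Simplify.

Quotient: p¹

p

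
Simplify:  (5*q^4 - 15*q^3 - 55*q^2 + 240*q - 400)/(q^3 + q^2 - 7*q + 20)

Factor: 5*q^4 - 15*q^3 - 55*q^2 + 240*q - 400 = 5*(q^2 - 3*q + 5)*(q - 4)*(q + 4);  q^3 + q^2 - 7*q + 20 = (q + 4)*(q^2 - 3*q + 5)
Cancel the common factors (q^2 - 3*q + 5), (q + 4).

5*q - 20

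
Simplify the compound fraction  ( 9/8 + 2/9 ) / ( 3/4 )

Numerator: 9/8 + 2/9 = 97/72
Denominator: 3/4 = 3/4
Divide: (97/72) · (4/3) = 97/54

97/54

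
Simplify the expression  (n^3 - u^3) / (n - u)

n^2 + n*u + u^2

Factor as (a-b)(a^2+ab+b^2) with a=n, b=u.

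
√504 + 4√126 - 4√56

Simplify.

√504 = 6*√14; 4√126 = 12*√14; 4√56 = 8*√14
Combine: (6 + 12 - 8)·√14 = 10*√14

10*√14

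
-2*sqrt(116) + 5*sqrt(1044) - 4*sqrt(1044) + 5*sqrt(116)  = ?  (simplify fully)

2*sqrt(116) = 4*sqrt(29); 5*sqrt(1044) = 30*sqrt(29); 4*sqrt(1044) = 24*sqrt(29); 5*sqrt(116) = 10*sqrt(29)
Combine: (-4 + 30 - 24 + 10)·sqrt(29) = 12*sqrt(29)

12*sqrt(29)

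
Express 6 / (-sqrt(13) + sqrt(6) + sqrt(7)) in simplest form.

(6*sqrt(7) + 7*sqrt(6) + sqrt(546))/14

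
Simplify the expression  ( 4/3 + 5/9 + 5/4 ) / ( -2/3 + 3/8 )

-226/21

Numerator: 4/3 + 5/9 + 5/4 = 113/36
Denominator: -2/3 + 3/8 = -7/24
Divide: (113/36) · (-24/7) = -226/21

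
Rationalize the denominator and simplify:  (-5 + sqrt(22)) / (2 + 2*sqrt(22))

Multiply numerator and denominator by -2*sqrt(22) + 2.
Denominator becomes -84; numerator becomes -54 + 12*sqrt(22).

(-2*sqrt(22) + 9)/14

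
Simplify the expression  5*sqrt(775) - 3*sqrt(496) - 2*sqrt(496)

5*sqrt(31)

5*sqrt(775) = 25*sqrt(31); 3*sqrt(496) = 12*sqrt(31); 2*sqrt(496) = 8*sqrt(31)
Combine: (25 - 12 - 8)·sqrt(31) = 5*sqrt(31)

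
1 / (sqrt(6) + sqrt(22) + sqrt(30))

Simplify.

(-6*sqrt(110) - sqrt(30) + 7*sqrt(22) + 23*sqrt(6))/262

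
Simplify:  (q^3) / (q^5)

Quotient: (q^-2)

q^(-2)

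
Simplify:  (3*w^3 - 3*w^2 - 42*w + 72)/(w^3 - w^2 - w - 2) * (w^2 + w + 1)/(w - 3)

3*w + 12

Factor: 3*w^3 - 3*w^2 - 42*w + 72 = 3*(w + 4)*(w - 3)*(w - 2);  w^3 - w^2 - w - 2 = (w^2 + w + 1)*(w - 2)
Cancel the common factors (w^2 + w + 1), (w - 3), (w - 2).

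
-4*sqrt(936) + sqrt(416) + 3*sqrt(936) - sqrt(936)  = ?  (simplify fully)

-8*sqrt(26)

4*sqrt(936) = 24*sqrt(26); sqrt(416) = 4*sqrt(26); 3*sqrt(936) = 18*sqrt(26); sqrt(936) = 6*sqrt(26)
Combine: (-24 + 4 + 18 - 6)·sqrt(26) = -8*sqrt(26)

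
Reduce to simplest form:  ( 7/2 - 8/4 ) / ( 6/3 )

3/4

Numerator: 7/2 - 8/4 = 3/2
Denominator: 6/3 = 2
Divide: (3/2) · (1/2) = 3/4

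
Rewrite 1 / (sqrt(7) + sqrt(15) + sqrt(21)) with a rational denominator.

(-42*sqrt(5) + sqrt(21) + 13*sqrt(15) + 29*sqrt(7))/419

Group as (sqrt(15) + sqrt(21)) + sqrt(7); multiply by (sqrt(15) + sqrt(21)) - sqrt(7), then rationalise the remaining surd.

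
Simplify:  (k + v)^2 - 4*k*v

(k - v)^2

Expand the square and combine the 4*k*v term.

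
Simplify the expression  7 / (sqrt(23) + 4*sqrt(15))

Multiply numerator and denominator by -4*sqrt(15) + sqrt(23).
Denominator becomes -217; numerator becomes -28*sqrt(15) + 7*sqrt(23).

(-sqrt(23) + 4*sqrt(15))/31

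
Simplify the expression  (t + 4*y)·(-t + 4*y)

-t² + 16*y²

Difference of squares with P = 4*y, Q = t.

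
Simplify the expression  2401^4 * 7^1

7^17

2401^4 = 7^16; 7^1 = 7^1
Combine exponents: 7^17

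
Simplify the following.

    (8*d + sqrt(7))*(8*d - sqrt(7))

(8*d)^2 - (sqrt(7))^2 = 64*d^2 - 7.

64*d^2 - 7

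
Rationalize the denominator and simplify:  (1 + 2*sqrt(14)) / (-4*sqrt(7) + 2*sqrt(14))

Multiply numerator and denominator by 2*sqrt(14) + 4*sqrt(7).
Denominator becomes -56; numerator becomes 2*sqrt(14) + 4*sqrt(7) + 56 + 56*sqrt(2).

(-28*sqrt(2) - 28 - 2*sqrt(7) - sqrt(14))/28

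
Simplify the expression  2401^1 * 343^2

7^10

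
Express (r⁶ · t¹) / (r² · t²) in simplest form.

r⁴/t

Quotient: r⁴ · (t^-1)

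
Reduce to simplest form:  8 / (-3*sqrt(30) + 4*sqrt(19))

Multiply numerator and denominator by 3*sqrt(30) + 4*sqrt(19).
Denominator becomes 34; numerator becomes 24*sqrt(30) + 32*sqrt(19).

(12*sqrt(30) + 16*sqrt(19))/17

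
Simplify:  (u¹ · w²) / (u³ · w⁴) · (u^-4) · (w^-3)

1/(u⁶*w⁵)

Quotient: (u^-2) · (w^-2)
Multiply by (u^-4) · (w^-3): add exponents.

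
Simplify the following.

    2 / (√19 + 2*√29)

Multiply numerator and denominator by -√19 + 2*√29.
Denominator becomes 97; numerator becomes -2*√19 + 4*√29.

(-2*√19 + 4*√29)/97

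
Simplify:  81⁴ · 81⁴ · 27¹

3^35

81⁴ = 3^16; 81⁴ = 3^16; 27¹ = 3^3
Combine exponents: 3^35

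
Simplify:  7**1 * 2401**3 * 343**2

7**19

7**1 = 7**1; 2401**3 = 7**12; 343**2 = 7**6
Combine exponents: 7**19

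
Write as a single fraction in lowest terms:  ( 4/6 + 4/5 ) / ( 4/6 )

Numerator: 4/6 + 4/5 = 22/15
Denominator: 4/6 = 2/3
Divide: (22/15) · (3/2) = 11/5

11/5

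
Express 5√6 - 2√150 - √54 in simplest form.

5√6 = 5*√6; 2√150 = 10*√6; √54 = 3*√6
Combine: (5 - 10 - 3)·√6 = -8*√6

-8*√6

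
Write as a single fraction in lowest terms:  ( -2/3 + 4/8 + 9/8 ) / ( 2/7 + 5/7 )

Numerator: -2/3 + 4/8 + 9/8 = 23/24
Denominator: 2/7 + 5/7 = 1
Divide: (23/24) · (1) = 23/24

23/24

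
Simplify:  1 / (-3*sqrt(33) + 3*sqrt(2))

Multiply numerator and denominator by 3*sqrt(2) + 3*sqrt(33).
Denominator becomes -279; numerator becomes 3*sqrt(2) + 3*sqrt(33).

(-sqrt(33) - sqrt(2))/93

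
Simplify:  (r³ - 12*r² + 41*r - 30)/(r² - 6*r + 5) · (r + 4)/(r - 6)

Factor: r³ - 12*r² + 41*r - 30 = (r - 6)·(r - 5)·(r - 1);  r² - 6*r + 5 = (r - 1)·(r - 5)
Cancel the common factors (r - 6), (r - 5), (r - 1).

r + 4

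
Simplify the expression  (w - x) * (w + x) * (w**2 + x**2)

w**4 - x**4

Telescope via difference of squares: (w+x)(w-x) = w**2 - x**2, then repeat with the next factor.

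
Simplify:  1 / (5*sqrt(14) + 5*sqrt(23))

(-sqrt(14) + sqrt(23))/45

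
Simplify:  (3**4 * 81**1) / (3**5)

3**4 = 3**4; 81**1 = 3**4; 3**5 = 3**5
Combine exponents: 3**3

3**3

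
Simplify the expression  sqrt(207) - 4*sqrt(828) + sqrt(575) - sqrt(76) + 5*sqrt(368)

-2*sqrt(19) + 4*sqrt(23)

sqrt(207) = 3*sqrt(23); 4*sqrt(828) = 24*sqrt(23); sqrt(575) = 5*sqrt(23); sqrt(76) = 2*sqrt(19); 5*sqrt(368) = 20*sqrt(23)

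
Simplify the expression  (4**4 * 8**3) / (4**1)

2**15

4**4 = 2**8; 8**3 = 2**9; 4**1 = 2**2
Combine exponents: 2**15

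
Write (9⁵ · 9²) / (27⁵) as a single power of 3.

9⁵ = 3^10; 9² = 3^4; 27⁵ = 3^15
Combine exponents: 3^(-1)

3^(-1)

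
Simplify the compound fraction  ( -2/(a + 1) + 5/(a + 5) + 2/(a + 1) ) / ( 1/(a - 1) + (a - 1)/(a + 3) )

(5*a² + 10*a - 15)/(a³ + 4*a² - a + 20)

Numerator: -2/(a + 1) + 5/(a + 5) + 2/(a + 1) = 5/(a + 5)
Denominator: 1/(a - 1) + (a - 1)/(a + 3) = (a² - a + 4)/(a² + 2*a - 3)
Divide: (5/(a + 5)) · ((a² + 2*a - 3)/(a² - a + 4)) = (5*a² + 10*a - 15)/(a³ + 4*a² - a + 20)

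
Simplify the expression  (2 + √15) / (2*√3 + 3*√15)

Multiply numerator and denominator by -2*√3 + 3*√15.
Denominator becomes 123; numerator becomes -6*√5 - 4*√3 + 6*√15 + 45.

(-6*√5 - 4*√3 + 6*√15 + 45)/123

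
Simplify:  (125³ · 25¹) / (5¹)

5^10

125³ = 5^9; 25¹ = 5^2; 5¹ = 5^1
Combine exponents: 5^10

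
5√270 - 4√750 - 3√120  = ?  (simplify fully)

-11*√30

5√270 = 15*√30; 4√750 = 20*√30; 3√120 = 6*√30
Combine: (15 - 20 - 6)·√30 = -11*√30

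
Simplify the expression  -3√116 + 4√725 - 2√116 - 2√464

2*√29

3√116 = 6*√29; 4√725 = 20*√29; 2√116 = 4*√29; 2√464 = 8*√29
Combine: (-6 + 20 - 4 - 8)·√29 = 2*√29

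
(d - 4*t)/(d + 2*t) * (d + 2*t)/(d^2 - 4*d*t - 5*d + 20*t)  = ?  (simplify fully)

1/(d - 5)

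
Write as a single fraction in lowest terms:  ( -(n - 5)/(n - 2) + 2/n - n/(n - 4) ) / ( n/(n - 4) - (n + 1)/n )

(-2*n**3 + 13*n**2 - 32*n + 16)/(3*n**2 - 2*n - 8)

Numerator: -(n - 5)/(n - 2) + 2/n - n/(n - 4) = (-2*n**3 + 13*n**2 - 32*n + 16)/(n**3 - 6*n**2 + 8*n)
Denominator: n/(n - 4) - (n + 1)/n = (3*n + 4)/(n**2 - 4*n)
Divide: ((-2*n**3 + 13*n**2 - 32*n + 16)/(n**3 - 6*n**2 + 8*n)) · ((n**2 - 4*n)/(3*n + 4)) = (-2*n**3 + 13*n**2 - 32*n + 16)/(3*n**2 - 2*n - 8)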